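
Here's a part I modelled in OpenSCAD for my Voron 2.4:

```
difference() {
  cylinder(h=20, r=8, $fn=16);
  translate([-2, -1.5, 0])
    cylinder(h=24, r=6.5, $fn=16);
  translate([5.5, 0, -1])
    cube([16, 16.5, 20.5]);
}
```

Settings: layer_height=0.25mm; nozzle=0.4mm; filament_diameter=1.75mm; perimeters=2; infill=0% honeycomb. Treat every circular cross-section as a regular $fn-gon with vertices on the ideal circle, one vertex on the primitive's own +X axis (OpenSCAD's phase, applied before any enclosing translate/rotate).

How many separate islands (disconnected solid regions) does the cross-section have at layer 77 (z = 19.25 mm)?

At z = 19.25 mm: the r=8 cylinder contributes a regular 16-gon of circumradius 8; the r=6.5 cylinder at (-2, -1.5) gives a regular 16-gon of circumradius 6.5 (constant along its height); the cube at (5.5, 0) is present — its section is the full 16×16.5 rectangle; Subtracting the remaining from the first: starting from the r=8 cylinder, the r=6.5 cylinder at (-2, -1.5) partially overlaps it — only the 120.42 mm² overlap (of its 129.35 mm²) is removed, clipping the outline; the 16×16.5 cube at (5.5, 0) partially overlaps it — only the 9.39 mm² overlap (of its 264.00 mm²) is removed, clipping the outline — 1 connected region. Overall, the cross-section is a single solid region. Island count = 1.

1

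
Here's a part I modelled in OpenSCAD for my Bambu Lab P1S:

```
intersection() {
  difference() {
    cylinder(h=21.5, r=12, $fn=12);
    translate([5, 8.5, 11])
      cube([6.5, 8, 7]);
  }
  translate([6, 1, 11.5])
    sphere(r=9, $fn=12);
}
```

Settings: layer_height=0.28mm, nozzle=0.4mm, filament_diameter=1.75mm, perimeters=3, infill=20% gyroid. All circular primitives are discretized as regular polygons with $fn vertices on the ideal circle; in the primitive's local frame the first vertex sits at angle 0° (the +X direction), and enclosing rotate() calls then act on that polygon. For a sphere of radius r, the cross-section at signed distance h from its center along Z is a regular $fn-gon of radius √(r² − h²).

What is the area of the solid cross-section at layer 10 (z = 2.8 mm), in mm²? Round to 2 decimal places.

At z = 2.8 mm: the r=12 cylinder gives a regular 12-gon of circumradius 12 (constant along its height) (area = (12/2)·12.000²·sin(360°/12) = 432.00 mm²); the cube at (5, 8.5) is not intersected at this z (z outside [11, 18]); Subtracting the remaining from the first: none of the subtracted shapes is present at this height, so the r=12 cylinder is unchanged — area = 432.00 mm²; the r=9 sphere at (6, 1) contributes a regular 12-gon of circumradius √(9²−8.7²) = 2.304 (area = (12/2)·2.304²·sin(360°/12) = 15.93 mm²); Taking the intersection: the r=9 sphere at (6, 1) lies inside the result so far, so the common part is the r=9 sphere at (6, 1) itself — area = 15.93 mm². Overall, the cross-section is a single solid region. Net area = 15.93 mm².

15.93 mm²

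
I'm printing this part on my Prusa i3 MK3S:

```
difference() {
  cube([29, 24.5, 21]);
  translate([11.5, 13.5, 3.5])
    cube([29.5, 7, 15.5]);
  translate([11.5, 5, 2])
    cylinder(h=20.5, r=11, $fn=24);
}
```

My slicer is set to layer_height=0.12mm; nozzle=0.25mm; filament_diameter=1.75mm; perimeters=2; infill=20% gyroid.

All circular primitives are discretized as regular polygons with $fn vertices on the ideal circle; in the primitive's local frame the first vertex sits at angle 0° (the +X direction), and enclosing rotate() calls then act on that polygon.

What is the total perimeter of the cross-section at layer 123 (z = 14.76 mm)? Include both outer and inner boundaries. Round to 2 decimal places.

150.63 mm

At z = 14.76 mm: the 29×24.5 cube contributes its full rectangle (perimeter 107.00 mm); the cube at (11.5, 13.5) is present — its section is the full 29.5×7 rectangle (perimeter 73.00 mm); the cylinder at (11.5, 5): section is a regular 24-gon, circumradius r=11 (perimeter = 2·24·11.000·sin(180°/24) = 68.92 mm); After the difference (first − rest): starting from the 29×24.5 cube, the 29.5×7 cube at (11.5, 13.5) partially overlaps it — only the 122.50 mm² overlap (of its 206.50 mm²) is removed, clipping the outline; the r=11 cylinder at (11.5, 5) partially overlaps it — only the 281.85 mm² overlap (of its 375.81 mm²) is removed, clipping the outline — boundary = 150.63 mm. Overall, the cross-section has 2 separate islands. Total boundary length (outer) = 150.63 mm.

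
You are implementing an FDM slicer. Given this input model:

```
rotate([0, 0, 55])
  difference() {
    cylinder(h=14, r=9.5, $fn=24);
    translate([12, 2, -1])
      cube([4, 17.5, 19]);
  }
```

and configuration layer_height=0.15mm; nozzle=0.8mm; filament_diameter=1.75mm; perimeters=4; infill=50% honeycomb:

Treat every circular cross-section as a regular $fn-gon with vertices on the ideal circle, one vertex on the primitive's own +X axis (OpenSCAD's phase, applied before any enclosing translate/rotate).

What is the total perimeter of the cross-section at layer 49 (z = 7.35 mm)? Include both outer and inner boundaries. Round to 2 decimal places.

59.52 mm

At z = 7.35 mm: the r=9.5 cylinder gives a regular 24-gon of circumradius 9.5 (constant along its height) (perimeter = 2·24·9.500·sin(180°/24) = 59.52 mm); the 4×17.5 cube at (12, 2) contributes its full rectangle (perimeter 43.00 mm); Taking the first minus the rest: starting from the r=9.5 cylinder, the 4×17.5 cube at (12, 2) misses the remaining region (no effect) — boundary = 59.52 mm; (whole slice rotated 55° about Z — lengths, areas and connectivity unchanged). Overall, the cross-section is a single solid region. Total boundary length (outer) = 59.52 mm.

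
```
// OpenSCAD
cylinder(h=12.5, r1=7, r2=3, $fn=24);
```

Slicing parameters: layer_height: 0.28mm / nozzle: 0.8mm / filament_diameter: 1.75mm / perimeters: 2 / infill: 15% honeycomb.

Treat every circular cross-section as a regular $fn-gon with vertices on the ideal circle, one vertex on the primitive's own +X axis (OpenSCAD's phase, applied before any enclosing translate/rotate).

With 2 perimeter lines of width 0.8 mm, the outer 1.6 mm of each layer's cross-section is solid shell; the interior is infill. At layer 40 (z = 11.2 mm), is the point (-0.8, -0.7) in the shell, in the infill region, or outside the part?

At z = 11.2 mm: the cone (r1=7→r2=3) has section circumradius 3.416 here — a regular 24-gon. Overall, the cross-section is a single solid region. The nearest boundary edge runs (-2.96, -1.71)→(-2.42, -2.42); distance from the point to it = 2.33 mm. The point is inside the cross-section and 2.33 mm from the nearest boundary — more than the 1.6 mm shell width (2 × 0.8), so it's in the infill interior.

infill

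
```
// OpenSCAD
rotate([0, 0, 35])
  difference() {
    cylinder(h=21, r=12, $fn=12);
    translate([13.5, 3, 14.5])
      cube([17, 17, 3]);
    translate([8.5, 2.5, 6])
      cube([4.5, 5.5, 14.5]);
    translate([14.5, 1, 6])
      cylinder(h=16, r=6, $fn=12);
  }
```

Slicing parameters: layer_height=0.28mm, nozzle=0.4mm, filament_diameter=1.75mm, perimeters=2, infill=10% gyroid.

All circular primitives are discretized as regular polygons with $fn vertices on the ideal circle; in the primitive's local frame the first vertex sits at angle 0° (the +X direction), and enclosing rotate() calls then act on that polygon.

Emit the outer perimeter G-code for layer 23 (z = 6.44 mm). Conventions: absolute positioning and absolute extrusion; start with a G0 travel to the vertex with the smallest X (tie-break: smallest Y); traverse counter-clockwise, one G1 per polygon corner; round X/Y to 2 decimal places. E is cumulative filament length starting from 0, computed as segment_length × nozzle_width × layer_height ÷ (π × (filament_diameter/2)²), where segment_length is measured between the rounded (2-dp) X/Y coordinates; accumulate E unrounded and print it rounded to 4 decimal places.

G0 X-11.95 Y-1.05 Z6.44
G1 X-9.83 Y-6.88 E0.2889
G1 X-5.07 Y-10.88 E0.5784
G1 X1.05 Y-11.95 E0.8677
G1 X6.88 Y-9.83 E1.1565
G1 X10.88 Y-5.07 E1.4460
G1 X11.95 Y1.05 E1.7353
G1 X11.14 Y3.28 E1.8458
G1 X8.77 Y3.70 E1.9579
G1 X6.39 Y5.69 E2.1024
G1 X5.86 Y7.15 E2.1747
G1 X5.53 Y6.92 E2.1934
G1 X2.44 Y11.34 E2.4445
G1 X-1.05 Y11.95 E2.6095
G1 X-6.88 Y9.83 E2.8984
G1 X-10.88 Y5.07 E3.1879
G1 X-11.95 Y-1.05 E3.4772

At z = 6.44 mm: the r=12 cylinder contributes a regular 12-gon of circumradius 12; the cube at (13.5, 3) does not reach this height (z outside [14.5, 17.5]); the cube at (8.5, 2.5) is present — its section is the full 4.5×5.5 rectangle; the r=6 cylinder at (14.5, 1) gives a regular 12-gon of circumradius 6 (constant along its height); Subtracting the remaining from the first: starting from the r=12 cylinder, the 4.5×5.5 cube at (8.5, 2.5) partially overlaps it — only the 10.05 mm² overlap (of its 24.75 mm²) is removed, clipping the outline; the r=6 cylinder at (14.5, 1) partially overlaps it — only the 14.71 mm² overlap (of its 108.00 mm²) is removed, clipping the outline — 1 connected region; (rotated 35° about Z; rotation is an isometry so areas/perimeters/island counts are preserved). The outline is a single polygon with 16 vertices. Extrusion per mm of travel: 0.4 × 0.28 / (π × 0.875²) = 0.046564. Accumulating E over each segment gives final E = 3.4772.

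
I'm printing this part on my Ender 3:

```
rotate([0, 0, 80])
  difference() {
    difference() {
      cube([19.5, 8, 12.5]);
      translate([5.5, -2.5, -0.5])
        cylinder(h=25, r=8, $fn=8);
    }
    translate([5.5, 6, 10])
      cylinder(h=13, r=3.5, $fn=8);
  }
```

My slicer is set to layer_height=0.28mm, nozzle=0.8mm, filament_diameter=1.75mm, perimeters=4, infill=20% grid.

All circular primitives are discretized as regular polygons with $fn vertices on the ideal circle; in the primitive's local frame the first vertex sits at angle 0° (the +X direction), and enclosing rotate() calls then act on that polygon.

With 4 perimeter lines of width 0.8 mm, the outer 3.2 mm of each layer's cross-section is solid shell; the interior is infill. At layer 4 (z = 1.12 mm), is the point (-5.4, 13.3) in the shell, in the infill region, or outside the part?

At z = 1.12 mm: the cube is present — its section is the full 19.5×8 rectangle; the r=8 cylinder at (5.5, -2.5) contributes a regular 8-gon of circumradius 8; Taking the first minus the rest: starting from the 19.5×8 cube, the r=8 cylinder at (5.5, -2.5) partially overlaps it — only the 50.53 mm² overlap (of its 181.02 mm²) is removed, clipping the outline — 1 connected region; the cylinder at (5.5, 6) is not intersected at this z (z outside [10, 23]); Taking the first minus the rest: none of the subtracted shapes is present at this height, so the result so far is unchanged — 1 connected region; (rotated 80° about Z; rotation is an isometry so areas/perimeters/island counts are preserved). Overall, the cross-section is a single solid region. Undo the 80° rotation: the query point maps to (12.160, 7.627) in the un-rotated model frame. The nearest boundary edge runs (0.00, 8.00)→(19.50, 8.00); distance from the point to it = 0.37 mm. The point is inside the cross-section, 0.37 mm from the nearest boundary — within the 3.2 mm shell band (4 × 0.8).

shell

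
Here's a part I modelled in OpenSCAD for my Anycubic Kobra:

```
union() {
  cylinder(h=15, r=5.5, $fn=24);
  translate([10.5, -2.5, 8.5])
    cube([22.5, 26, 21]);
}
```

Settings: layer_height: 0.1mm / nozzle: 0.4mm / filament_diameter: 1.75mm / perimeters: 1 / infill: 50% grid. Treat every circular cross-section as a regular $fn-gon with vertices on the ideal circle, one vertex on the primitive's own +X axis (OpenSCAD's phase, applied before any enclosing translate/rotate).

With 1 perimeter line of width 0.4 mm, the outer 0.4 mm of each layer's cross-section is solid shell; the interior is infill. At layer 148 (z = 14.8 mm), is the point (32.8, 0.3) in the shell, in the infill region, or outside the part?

shell

At z = 14.8 mm: the cylinder: section is a regular 24-gon, circumradius r=5.5; the 22.5×26 cube at (10.5, -2.5) contributes its full rectangle; Merging all regions: the 2 present regions are separate (no shared area or edge), so areas and boundary lengths simply add and each stays a separate island — 2 connected regions. Overall, the cross-section has 2 separate islands. The nearest boundary edge runs (33.00, 23.50)→(33.00, -2.50); distance from the point to it = 0.20 mm. (Shell/infill is judged within the island containing the point — the largest one.) The point is inside the cross-section, 0.20 mm from the nearest boundary — within the 0.4 mm shell band (1 × 0.4).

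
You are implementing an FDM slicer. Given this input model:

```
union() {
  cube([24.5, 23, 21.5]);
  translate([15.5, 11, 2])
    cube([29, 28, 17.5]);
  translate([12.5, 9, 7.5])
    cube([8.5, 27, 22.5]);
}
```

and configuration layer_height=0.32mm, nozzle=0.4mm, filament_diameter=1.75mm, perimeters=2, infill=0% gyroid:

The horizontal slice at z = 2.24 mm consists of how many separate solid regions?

1

At z = 2.24 mm: the 24.5×23 cube contributes its full rectangle; the cube at (15.5, 11) is present — its section is the full 29×28 rectangle; the cube at (12.5, 9) is not intersected at this z (z outside [7.5, 30]); Combining (union): the regions partially overlap (shared area 108.00 mm²), so overlapping operands fuse into one piece — 1 connected region. The result has 1 disconnected region.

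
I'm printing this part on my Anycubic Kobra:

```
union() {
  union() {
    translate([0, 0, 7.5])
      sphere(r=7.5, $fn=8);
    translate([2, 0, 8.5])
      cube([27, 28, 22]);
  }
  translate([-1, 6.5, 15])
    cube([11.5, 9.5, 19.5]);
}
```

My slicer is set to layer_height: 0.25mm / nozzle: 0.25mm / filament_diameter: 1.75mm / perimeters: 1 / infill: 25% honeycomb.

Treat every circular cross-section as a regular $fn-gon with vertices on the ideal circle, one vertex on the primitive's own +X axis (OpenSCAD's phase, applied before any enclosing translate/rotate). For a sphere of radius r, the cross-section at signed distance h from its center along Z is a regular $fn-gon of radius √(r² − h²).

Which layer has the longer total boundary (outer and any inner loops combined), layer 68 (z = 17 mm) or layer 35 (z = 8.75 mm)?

layer 35 (z = 8.75 mm)

Layer 68 (z = 17): the sphere is not intersected at this z (|z−center|=9.500 > r=7.5); the cube at (2, 0) (footprint 27×28) is included at this height (perimeter 110.00 mm); Taking the union: only the 27×28 cube at (2, 0) is present, so the union is just that shape — boundary = 110.00 mm; the cube at (-1, 6.5) is present — its section is the full 11.5×9.5 rectangle (perimeter 42.00 mm); Merging all regions: the regions partially overlap (shared area 80.75 mm²), so the edge portions inside another operand are dropped and the merged outline is re-measured after clipping — boundary = 116.00 mm. So its perimeter = 116.00 mm. Layer 35 (z = 8.75): the r=7.5 sphere contributes a regular 8-gon of circumradius √(7.5²−1.25²) = 7.395 (perimeter = 2·8·7.395·sin(180°/8) = 45.28 mm); the 27×28 cube at (2, 0) contributes its full rectangle (perimeter 110.00 mm); Combining (union): the regions partially overlap (shared area 24.71 mm²), so the edge portions inside another operand are dropped and the merged outline is re-measured after clipping — boundary = 134.16 mm; the cube at (-1, 6.5) is absent (z outside [15, 34.5]); Taking the union: only the result so far is present, so the union is just that shape — boundary = 134.16 mm. So its perimeter = 134.16 mm. Layer 35 is larger (134.16 vs 116.00 mm).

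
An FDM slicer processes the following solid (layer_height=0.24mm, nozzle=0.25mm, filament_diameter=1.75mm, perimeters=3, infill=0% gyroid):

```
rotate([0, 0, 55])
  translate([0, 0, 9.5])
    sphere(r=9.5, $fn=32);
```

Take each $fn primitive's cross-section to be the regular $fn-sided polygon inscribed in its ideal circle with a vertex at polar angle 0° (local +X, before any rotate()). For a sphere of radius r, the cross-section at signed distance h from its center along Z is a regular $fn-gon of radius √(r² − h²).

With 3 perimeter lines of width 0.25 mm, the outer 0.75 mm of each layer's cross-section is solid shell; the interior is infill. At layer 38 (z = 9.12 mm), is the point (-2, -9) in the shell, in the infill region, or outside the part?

At z = 9.12 mm: the r=9.5 sphere slices to a regular 32-gon of circumradius 9.492 (√(r²−h²) with h=0.38 from center); (whole slice rotated 55° about Z — lengths, areas and connectivity unchanged). Overall, the cross-section is a single solid region. Undo the 55° rotation: the query point maps to (-8.520, -3.524) in the un-rotated model frame. The nearest boundary edge runs (-9.31, -1.85)→(-8.77, -3.63); distance from the point to it = 0.27 mm. The point is inside the cross-section, 0.27 mm from the nearest boundary — within the 0.75 mm shell band (3 × 0.25).

shell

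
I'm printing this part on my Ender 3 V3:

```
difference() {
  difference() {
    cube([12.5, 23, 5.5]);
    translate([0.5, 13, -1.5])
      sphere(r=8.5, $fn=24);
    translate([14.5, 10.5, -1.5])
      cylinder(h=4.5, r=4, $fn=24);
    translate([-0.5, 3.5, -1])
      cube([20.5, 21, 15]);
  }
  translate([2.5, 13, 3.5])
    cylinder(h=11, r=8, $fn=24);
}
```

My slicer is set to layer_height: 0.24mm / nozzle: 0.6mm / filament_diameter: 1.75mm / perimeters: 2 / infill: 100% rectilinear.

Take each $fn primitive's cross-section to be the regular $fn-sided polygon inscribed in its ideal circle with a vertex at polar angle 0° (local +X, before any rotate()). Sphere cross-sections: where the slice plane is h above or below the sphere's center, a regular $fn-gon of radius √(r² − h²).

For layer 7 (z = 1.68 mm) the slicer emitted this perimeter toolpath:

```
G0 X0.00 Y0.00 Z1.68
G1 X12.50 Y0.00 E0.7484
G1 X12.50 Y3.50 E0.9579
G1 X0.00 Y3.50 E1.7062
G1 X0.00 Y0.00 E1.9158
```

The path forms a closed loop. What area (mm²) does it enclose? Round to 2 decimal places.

43.75 mm²

Apply the shoelace formula to the sequence of (X, Y) vertices; enclosed area = 43.75 mm².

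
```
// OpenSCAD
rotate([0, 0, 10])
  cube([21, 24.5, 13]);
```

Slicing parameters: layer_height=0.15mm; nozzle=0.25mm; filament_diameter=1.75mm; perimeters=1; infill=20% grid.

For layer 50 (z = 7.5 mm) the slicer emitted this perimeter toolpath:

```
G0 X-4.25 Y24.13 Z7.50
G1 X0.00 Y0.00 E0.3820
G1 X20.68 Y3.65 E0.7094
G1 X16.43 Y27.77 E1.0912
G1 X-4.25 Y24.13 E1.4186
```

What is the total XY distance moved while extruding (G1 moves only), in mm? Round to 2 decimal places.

Sum the Euclidean lengths of each G1 segment: total = 90.99 mm.

90.99 mm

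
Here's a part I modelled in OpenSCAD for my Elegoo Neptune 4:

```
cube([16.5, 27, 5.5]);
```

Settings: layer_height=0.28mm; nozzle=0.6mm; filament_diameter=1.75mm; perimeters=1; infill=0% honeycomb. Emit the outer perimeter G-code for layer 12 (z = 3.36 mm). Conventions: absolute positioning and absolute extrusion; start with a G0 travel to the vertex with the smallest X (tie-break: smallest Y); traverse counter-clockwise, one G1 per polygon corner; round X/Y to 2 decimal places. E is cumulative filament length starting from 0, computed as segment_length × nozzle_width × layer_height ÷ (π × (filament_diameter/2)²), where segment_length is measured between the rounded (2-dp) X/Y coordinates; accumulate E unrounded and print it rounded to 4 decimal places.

At z = 3.36 mm: the cube is present — its section is the full 16.5×27 rectangle. The outline is a single polygon with 4 vertices. Extrusion per mm of travel: 0.6 × 0.28 / (π × 0.875²) = 0.069846. Accumulating E over each segment gives final E = 6.0766.

G0 X0.00 Y0.00 Z3.36
G1 X16.50 Y0.00 E1.1525
G1 X16.50 Y27.00 E3.0383
G1 X0.00 Y27.00 E4.1908
G1 X0.00 Y0.00 E6.0766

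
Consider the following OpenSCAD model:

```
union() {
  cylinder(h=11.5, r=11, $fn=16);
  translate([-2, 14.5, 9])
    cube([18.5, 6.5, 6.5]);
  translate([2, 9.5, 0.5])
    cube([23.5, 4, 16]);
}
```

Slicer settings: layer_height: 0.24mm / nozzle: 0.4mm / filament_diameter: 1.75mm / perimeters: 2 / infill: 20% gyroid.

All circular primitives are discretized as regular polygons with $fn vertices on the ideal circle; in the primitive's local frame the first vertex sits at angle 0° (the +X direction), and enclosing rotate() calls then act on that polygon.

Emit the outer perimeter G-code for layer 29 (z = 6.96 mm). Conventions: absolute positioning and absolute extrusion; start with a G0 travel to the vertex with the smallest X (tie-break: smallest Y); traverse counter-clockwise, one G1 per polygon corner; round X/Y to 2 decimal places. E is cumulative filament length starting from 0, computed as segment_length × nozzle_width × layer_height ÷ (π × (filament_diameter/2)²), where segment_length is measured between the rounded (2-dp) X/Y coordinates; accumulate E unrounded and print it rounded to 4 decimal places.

At z = 6.96 mm: the r=11 cylinder gives a regular 16-gon of circumradius 11 (constant along its height); the cube at (-2, 14.5) is absent (z outside [9, 15.5]); the 23.5×4 cube at (2, 9.5) contributes its full rectangle; Taking the union: the regions partially overlap (shared area 2.28 mm²), so overlapping operands fuse into one piece — 1 connected region. The outline is a single polygon with 20 vertices. Extrusion per mm of travel: 0.4 × 0.24 / (π × 0.875²) = 0.039912. Accumulating E over each segment gives final E = 4.6268.

G0 X-11.00 Y0.00 Z6.96
G1 X-10.16 Y-4.21 E0.1713
G1 X-7.78 Y-7.78 E0.3426
G1 X-4.21 Y-10.16 E0.5138
G1 X0.00 Y-11.00 E0.6852
G1 X4.21 Y-10.16 E0.8565
G1 X7.78 Y-7.78 E1.0278
G1 X10.16 Y-4.21 E1.1990
G1 X11.00 Y0.00 E1.3704
G1 X10.16 Y4.21 E1.5417
G1 X7.78 Y7.78 E1.7129
G1 X5.20 Y9.50 E1.8367
G1 X25.50 Y9.50 E2.6469
G1 X25.50 Y13.50 E2.8066
G1 X2.00 Y13.50 E3.7445
G1 X2.00 Y10.60 E3.8603
G1 X0.00 Y11.00 E3.9417
G1 X-4.21 Y10.16 E4.1130
G1 X-7.78 Y7.78 E4.2842
G1 X-10.16 Y4.21 E4.4555
G1 X-11.00 Y0.00 E4.6268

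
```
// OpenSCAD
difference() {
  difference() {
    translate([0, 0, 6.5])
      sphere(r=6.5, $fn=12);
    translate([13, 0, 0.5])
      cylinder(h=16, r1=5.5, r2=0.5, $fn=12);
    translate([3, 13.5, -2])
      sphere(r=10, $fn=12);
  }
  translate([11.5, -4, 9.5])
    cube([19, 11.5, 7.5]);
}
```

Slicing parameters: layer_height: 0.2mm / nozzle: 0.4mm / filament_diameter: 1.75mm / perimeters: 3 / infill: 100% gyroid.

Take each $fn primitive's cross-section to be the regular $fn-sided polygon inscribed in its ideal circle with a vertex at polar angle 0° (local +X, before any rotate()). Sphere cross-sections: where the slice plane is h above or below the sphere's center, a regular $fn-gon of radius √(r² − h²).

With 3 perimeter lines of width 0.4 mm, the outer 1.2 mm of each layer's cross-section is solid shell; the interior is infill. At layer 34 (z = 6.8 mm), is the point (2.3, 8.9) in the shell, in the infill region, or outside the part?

At z = 6.8 mm: the sphere: section is a regular 12-gon, circumradius = √(r²−h²) = √(6.5²−0.3²) = 6.493; the cone at (13, 0): at t=0.394 of its height the radius interpolates to r₁+(r₂−r₁)t = 3.531, giving a regular 12-gon of that circumradius; the r=10 sphere at (3, 13.5) contributes a regular 12-gon of circumradius √(10²−8.8²) = 4.750; Taking the first minus the rest: starting from the r=6.5 sphere, the cone at (13, 0) misses the remaining region (no effect); the r=10 sphere at (3, 13.5) misses the remaining region (no effect) — 1 connected region; the cube at (11.5, -4) does not reach this height (z outside [9.5, 17]); Taking the first minus the rest: none of the subtracted shapes is present at this height, so the result so far is unchanged — 1 connected region. Overall, the cross-section is a single solid region. The nearest boundary edge runs (0.00, 6.49)→(3.25, 5.62); distance from the point to it = 2.92 mm. The point is not inside any of the regions above, so it lies outside the cross-section (2.92 mm from the nearest boundary).

outside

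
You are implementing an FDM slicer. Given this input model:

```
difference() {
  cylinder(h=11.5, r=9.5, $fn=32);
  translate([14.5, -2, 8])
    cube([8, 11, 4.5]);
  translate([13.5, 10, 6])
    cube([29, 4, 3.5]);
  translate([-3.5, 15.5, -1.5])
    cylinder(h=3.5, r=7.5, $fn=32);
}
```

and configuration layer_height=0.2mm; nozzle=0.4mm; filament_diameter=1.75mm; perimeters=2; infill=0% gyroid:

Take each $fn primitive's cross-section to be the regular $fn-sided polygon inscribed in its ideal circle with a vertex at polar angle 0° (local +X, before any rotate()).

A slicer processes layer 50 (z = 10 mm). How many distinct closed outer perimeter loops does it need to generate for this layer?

At z = 10 mm: the cylinder: section is a regular 32-gon, circumradius r=9.5; the cube at (14.5, -2) (footprint 8×11) is included at this height; the cube at (13.5, 10) is absent (z outside [6, 9.5]); the cylinder at (-3.5, 15.5) is not intersected at this z (z outside [-1.5, 2]); Taking the first minus the rest: starting from the r=9.5 cylinder, the 8×11 cube at (14.5, -2) misses the remaining region (no effect) — 1 connected region. The result has 1 disconnected region.

1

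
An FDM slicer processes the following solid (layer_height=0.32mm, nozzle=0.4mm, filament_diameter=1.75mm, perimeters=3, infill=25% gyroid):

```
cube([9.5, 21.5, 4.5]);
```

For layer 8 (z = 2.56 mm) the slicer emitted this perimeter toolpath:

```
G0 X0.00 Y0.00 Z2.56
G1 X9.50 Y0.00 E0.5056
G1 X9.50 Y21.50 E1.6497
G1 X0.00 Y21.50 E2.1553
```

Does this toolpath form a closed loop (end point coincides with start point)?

Start point (G0): (0.00, 0.00). End point (last G1): the path does not return to the start — open.

no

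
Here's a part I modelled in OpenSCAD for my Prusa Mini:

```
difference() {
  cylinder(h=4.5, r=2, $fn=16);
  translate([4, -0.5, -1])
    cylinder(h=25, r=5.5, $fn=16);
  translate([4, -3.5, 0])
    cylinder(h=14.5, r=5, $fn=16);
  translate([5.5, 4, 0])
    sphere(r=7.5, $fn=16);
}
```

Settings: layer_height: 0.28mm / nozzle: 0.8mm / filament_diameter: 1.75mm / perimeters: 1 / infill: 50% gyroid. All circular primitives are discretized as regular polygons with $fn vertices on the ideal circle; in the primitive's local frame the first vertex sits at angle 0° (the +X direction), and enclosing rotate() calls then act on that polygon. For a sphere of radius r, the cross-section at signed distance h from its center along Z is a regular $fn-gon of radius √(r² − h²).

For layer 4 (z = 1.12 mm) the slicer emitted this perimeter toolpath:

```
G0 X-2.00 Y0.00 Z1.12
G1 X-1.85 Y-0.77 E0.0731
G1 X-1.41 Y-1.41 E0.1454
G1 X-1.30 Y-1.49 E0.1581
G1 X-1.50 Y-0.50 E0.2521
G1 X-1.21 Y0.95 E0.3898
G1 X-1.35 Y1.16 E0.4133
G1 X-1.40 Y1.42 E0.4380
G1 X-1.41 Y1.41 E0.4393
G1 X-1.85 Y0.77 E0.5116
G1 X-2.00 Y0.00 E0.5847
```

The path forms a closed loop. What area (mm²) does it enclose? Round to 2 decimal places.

1.20 mm²

Apply the shoelace formula to the sequence of (X, Y) vertices; enclosed area = 1.20 mm².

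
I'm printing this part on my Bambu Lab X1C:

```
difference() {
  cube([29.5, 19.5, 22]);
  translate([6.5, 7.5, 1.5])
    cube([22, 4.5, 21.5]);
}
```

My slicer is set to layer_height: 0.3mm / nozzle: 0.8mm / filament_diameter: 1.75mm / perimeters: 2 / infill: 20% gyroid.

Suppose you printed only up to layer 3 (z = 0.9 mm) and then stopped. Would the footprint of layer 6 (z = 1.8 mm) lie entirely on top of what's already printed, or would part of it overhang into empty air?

entirely on top

Compare the two slices. At z = 0.9: the cube (footprint 29.5×19.5) is included at this height (area 575.25 mm²); the cube at (6.5, 7.5) is not intersected at this z (z outside [1.5, 23]); After the difference (first − rest): none of the subtracted shapes is present at this height, so the 29.5×19.5 cube is unchanged — area = 575.25 mm². At z = 1.8: the cube is present — its section is the full 29.5×19.5 rectangle (area 575.25 mm²); the 22×4.5 cube at (6.5, 7.5) contributes its full rectangle (area 99.00 mm²); Subtracting the remaining from the first: starting from the 29.5×19.5 cube (575.25 mm²), the 22×4.5 cube at (6.5, 7.5) lies wholly inside it (removes its full 99.00 mm² and its 53.00 mm outline becomes a hole wall) — area = 476.25 mm². Checking containment: the cross-section at z = 1.8 is a subset of the cross-section at z = 0.9.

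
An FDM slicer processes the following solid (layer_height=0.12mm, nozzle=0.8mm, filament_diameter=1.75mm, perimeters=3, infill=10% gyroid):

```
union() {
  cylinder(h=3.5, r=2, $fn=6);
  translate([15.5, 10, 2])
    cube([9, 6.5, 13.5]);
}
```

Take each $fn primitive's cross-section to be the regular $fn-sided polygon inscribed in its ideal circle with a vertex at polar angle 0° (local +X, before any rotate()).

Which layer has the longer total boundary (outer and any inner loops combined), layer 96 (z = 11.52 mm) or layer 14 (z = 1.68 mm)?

layer 96 (z = 11.52 mm)

Layer 96 (z = 11.52): the cylinder is absent (z outside [0, 3.5]); the cube at (15.5, 10) (footprint 9×6.5) is included at this height (perimeter 31.00 mm); Taking the union: only the 9×6.5 cube at (15.5, 10) is present, so the union is just that shape — boundary = 31.00 mm. So its perimeter = 31.00 mm. Layer 14 (z = 1.68): the r=2 cylinder contributes a regular 6-gon of circumradius 2 (perimeter = 2·6·2.000·sin(180°/6) = 12.00 mm); the cube at (15.5, 10) does not reach this height (z outside [2, 15.5]); Taking the union: only the r=2 cylinder is present, so the union is just that shape — boundary = 12.00 mm. So its perimeter = 12.00 mm. Layer 96 is larger (31.00 vs 12.00 mm).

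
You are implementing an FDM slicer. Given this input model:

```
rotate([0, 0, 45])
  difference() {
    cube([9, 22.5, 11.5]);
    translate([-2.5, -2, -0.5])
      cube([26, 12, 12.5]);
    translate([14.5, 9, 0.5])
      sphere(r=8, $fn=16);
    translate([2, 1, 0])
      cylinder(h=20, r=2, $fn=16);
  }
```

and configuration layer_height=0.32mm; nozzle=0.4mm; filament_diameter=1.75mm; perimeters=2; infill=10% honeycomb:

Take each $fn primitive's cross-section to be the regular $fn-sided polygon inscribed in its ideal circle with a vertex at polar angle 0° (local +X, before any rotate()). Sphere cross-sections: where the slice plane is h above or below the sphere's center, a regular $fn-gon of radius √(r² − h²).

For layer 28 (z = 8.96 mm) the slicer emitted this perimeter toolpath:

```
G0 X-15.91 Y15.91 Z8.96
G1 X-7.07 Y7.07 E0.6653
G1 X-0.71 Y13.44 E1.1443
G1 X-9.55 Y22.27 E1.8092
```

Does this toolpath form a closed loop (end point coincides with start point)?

no

Start point (G0): (-15.91, 15.91). End point (last G1): the path does not return to the start — open.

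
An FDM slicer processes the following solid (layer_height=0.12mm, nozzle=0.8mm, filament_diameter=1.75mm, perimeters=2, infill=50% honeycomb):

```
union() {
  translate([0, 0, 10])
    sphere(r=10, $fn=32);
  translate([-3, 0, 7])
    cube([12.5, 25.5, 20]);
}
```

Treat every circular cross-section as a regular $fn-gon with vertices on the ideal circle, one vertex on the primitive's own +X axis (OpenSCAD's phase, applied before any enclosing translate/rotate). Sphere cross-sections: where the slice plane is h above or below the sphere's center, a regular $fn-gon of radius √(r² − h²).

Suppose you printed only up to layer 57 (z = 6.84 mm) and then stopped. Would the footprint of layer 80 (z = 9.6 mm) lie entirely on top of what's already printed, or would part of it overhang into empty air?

part overhangs

Compare the two slices. At z = 6.84: the r=10 sphere slices to a regular 32-gon of circumradius 9.488 (√(r²−h²) with h=3.16 from center) (area = (32/2)·9.488²·sin(360°/32) = 280.98 mm²); the cube at (-3, 0) is not intersected at this z (z outside [7, 27]); Taking the union: only the r=10 sphere is present, so the union is just that shape — area = 280.98 mm². At z = 9.6: the sphere: section is a regular 32-gon, circumradius = √(r²−h²) = √(10²−0.4²) = 9.992 (area = (32/2)·9.992²·sin(360°/32) = 311.65 mm²); the cube at (-3, 0) is present — its section is the full 12.5×25.5 rectangle (area 318.75 mm²); Taking the union: the regions partially overlap — summed areas 630.40 mm² minus the doubly-counted overlap 106.41 mm² gives 523.98 mm² — area = 523.98 mm². Checking containment: at z = 9.6 the cross-section extends beyond the z = 6.84 cross-section by about 243.01 mm².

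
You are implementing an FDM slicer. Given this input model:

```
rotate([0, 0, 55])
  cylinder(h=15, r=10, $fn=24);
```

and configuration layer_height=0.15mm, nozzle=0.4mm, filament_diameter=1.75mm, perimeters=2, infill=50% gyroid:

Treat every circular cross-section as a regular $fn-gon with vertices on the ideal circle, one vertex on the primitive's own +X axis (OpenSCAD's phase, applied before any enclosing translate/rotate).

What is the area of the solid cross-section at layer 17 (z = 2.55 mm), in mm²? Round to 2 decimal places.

310.58 mm²

At z = 2.55 mm: the cylinder: section is a regular 24-gon, circumradius r=10 (area = (24/2)·10.000²·sin(360°/24) = 310.58 mm²); (rotated 55° about Z; rotation is an isometry so areas/perimeters/island counts are preserved). Overall, the cross-section is a single solid region. Net area = 310.58 mm².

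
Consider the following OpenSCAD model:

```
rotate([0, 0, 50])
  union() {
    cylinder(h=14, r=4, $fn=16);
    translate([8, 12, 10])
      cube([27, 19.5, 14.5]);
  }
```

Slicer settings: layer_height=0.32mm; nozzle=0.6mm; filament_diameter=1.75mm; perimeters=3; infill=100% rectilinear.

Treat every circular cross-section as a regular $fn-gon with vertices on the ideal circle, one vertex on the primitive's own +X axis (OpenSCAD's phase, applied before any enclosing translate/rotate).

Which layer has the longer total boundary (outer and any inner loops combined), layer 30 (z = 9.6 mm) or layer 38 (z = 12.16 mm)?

Layer 30 (z = 9.6): the r=4 cylinder gives a regular 16-gon of circumradius 4 (constant along its height) (perimeter = 2·16·4.000·sin(180°/16) = 24.97 mm); the cube at (8, 12) does not reach this height (z outside [10, 24.5]); Merging all regions: only the r=4 cylinder is present, so the union is just that shape — boundary = 24.97 mm; (rotated 50° about Z; rotation is an isometry so areas/perimeters/island counts are preserved). So its perimeter = 24.97 mm. Layer 38 (z = 12.16): the cylinder: section is a regular 16-gon, circumradius r=4 (perimeter = 2·16·4.000·sin(180°/16) = 24.97 mm); the cube at (8, 12) is present — its section is the full 27×19.5 rectangle (perimeter 93.00 mm); Merging all regions: the 2 present regions are separate (no shared area or edge), so areas and boundary lengths simply add and each stays a separate island — boundary = 117.97 mm; (rotated 50° about Z; rotation is an isometry so areas/perimeters/island counts are preserved). So its perimeter = 117.97 mm. Layer 38 is larger (117.97 vs 24.97 mm).

layer 38 (z = 12.16 mm)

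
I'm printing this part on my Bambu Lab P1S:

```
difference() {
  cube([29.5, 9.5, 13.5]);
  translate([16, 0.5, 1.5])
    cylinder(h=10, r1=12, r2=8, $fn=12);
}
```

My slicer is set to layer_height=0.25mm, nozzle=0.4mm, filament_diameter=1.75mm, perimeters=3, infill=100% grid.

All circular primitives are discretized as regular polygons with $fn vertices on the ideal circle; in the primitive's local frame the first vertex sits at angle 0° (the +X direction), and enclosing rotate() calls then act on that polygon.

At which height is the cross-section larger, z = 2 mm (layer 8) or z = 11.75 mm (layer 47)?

Layer 8 (z = 2): the cube is present — its section is the full 29.5×9.5 rectangle (area 280.25 mm²); the cone at (16, 0.5) contributes a regular 12-gon of circumradius 11.800 (interpolated between r1=12 and r2=8 at t=0.050) (area = (12/2)·11.800²·sin(360°/12) = 417.72 mm²); Taking the first minus the rest: starting from the 29.5×9.5 cube (280.25 mm²), the cone at (16, 0.5) partially overlaps it — only the 195.39 mm² overlap (of its 417.72 mm²) is removed, clipping the outline — area = 84.86 mm². So its area = 84.86 mm². Layer 47 (z = 11.75): the cube is present — its section is the full 29.5×9.5 rectangle (area 280.25 mm²); the cone at (16, 0.5) does not reach this height (z outside [1.5, 11.5]); Taking the first minus the rest: none of the subtracted shapes is present at this height, so the 29.5×9.5 cube is unchanged — area = 280.25 mm². So its area = 280.25 mm². Layer 47 is larger (280.25 vs 84.86 mm²).

layer 47 (z = 11.75 mm)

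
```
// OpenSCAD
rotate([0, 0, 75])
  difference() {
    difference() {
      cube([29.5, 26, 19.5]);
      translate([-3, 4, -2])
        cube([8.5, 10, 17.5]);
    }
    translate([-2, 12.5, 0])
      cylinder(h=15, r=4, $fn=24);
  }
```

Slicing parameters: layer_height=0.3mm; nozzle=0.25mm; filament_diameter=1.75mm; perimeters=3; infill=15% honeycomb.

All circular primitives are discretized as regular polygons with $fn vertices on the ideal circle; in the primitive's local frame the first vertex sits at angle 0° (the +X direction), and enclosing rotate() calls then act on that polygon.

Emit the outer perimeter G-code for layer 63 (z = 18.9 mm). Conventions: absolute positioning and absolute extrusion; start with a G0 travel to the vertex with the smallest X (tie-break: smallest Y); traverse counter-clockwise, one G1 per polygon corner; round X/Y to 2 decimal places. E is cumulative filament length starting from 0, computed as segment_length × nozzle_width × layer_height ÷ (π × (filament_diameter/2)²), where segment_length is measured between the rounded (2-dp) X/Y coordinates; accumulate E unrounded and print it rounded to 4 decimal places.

G0 X-25.11 Y6.73 Z18.90
G1 X0.00 Y0.00 E0.8106
G1 X7.64 Y28.49 E1.7303
G1 X-17.48 Y35.22 E2.5412
G1 X-25.11 Y6.73 E3.4609

At z = 18.9 mm: the 29.5×26 cube contributes its full rectangle; the cube at (-3, 4) is not intersected at this z (z outside [-2, 15.5]); Taking the first minus the rest: none of the subtracted shapes is present at this height, so the 29.5×26 cube is unchanged — 1 connected region; the cylinder at (-2, 12.5) is absent (z outside [0, 15]); Taking the first minus the rest: none of the subtracted shapes is present at this height, so the result so far is unchanged — 1 connected region; (whole slice rotated 75° about Z — lengths, areas and connectivity unchanged). The outline is a single polygon with 4 vertices. Extrusion per mm of travel: 0.25 × 0.3 / (π × 0.875²) = 0.031181. Accumulating E over each segment gives final E = 3.4609.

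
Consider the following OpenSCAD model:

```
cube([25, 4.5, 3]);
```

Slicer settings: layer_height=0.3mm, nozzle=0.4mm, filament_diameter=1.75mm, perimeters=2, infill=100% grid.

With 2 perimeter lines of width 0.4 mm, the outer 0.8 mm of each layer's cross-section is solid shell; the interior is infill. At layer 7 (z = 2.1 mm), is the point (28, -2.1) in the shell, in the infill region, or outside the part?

outside

At z = 2.1 mm: the 25×4.5 cube contributes its full rectangle. Overall, the cross-section is a single solid region. The nearest boundary edge runs (0.00, 0.00)→(25.00, 0.00); distance from the point to it = 3.66 mm. The point is not inside any of the regions above, so it lies outside the cross-section (3.66 mm from the nearest boundary).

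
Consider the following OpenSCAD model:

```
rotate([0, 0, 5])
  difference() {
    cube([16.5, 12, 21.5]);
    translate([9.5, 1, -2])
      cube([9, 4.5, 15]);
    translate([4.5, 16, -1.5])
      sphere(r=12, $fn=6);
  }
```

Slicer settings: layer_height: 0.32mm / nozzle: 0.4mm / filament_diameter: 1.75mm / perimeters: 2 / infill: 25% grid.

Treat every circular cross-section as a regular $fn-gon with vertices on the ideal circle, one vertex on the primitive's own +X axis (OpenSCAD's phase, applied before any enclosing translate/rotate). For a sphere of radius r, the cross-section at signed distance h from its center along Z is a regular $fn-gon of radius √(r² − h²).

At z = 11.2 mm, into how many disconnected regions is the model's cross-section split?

At z = 11.2 mm: the cube is present — its section is the full 16.5×12 rectangle; the cube at (9.5, 1) is present — its section is the full 9×4.5 rectangle; the sphere at (4.5, 16) does not reach this height (|z−center|=12.700 > r=12); Subtracting the remaining from the first: starting from the 16.5×12 cube, the 9×4.5 cube at (9.5, 1) partially overlaps it — only the 31.50 mm² overlap (of its 40.50 mm²) is removed, clipping the outline — 1 connected region; (whole slice rotated 5° about Z — lengths, areas and connectivity unchanged). The result has 1 disconnected region.

1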